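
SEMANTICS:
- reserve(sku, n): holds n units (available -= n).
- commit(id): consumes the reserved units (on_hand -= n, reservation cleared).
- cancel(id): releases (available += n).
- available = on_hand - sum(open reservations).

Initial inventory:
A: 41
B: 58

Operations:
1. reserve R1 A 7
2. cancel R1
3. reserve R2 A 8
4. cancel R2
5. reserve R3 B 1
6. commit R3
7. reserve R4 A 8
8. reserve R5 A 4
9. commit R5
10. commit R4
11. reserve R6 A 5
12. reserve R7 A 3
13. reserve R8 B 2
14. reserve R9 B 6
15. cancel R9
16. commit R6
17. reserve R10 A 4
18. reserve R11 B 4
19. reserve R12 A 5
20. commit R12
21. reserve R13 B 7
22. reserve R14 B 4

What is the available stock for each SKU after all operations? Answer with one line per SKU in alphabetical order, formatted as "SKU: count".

Answer: A: 12
B: 40

Derivation:
Step 1: reserve R1 A 7 -> on_hand[A=41 B=58] avail[A=34 B=58] open={R1}
Step 2: cancel R1 -> on_hand[A=41 B=58] avail[A=41 B=58] open={}
Step 3: reserve R2 A 8 -> on_hand[A=41 B=58] avail[A=33 B=58] open={R2}
Step 4: cancel R2 -> on_hand[A=41 B=58] avail[A=41 B=58] open={}
Step 5: reserve R3 B 1 -> on_hand[A=41 B=58] avail[A=41 B=57] open={R3}
Step 6: commit R3 -> on_hand[A=41 B=57] avail[A=41 B=57] open={}
Step 7: reserve R4 A 8 -> on_hand[A=41 B=57] avail[A=33 B=57] open={R4}
Step 8: reserve R5 A 4 -> on_hand[A=41 B=57] avail[A=29 B=57] open={R4,R5}
Step 9: commit R5 -> on_hand[A=37 B=57] avail[A=29 B=57] open={R4}
Step 10: commit R4 -> on_hand[A=29 B=57] avail[A=29 B=57] open={}
Step 11: reserve R6 A 5 -> on_hand[A=29 B=57] avail[A=24 B=57] open={R6}
Step 12: reserve R7 A 3 -> on_hand[A=29 B=57] avail[A=21 B=57] open={R6,R7}
Step 13: reserve R8 B 2 -> on_hand[A=29 B=57] avail[A=21 B=55] open={R6,R7,R8}
Step 14: reserve R9 B 6 -> on_hand[A=29 B=57] avail[A=21 B=49] open={R6,R7,R8,R9}
Step 15: cancel R9 -> on_hand[A=29 B=57] avail[A=21 B=55] open={R6,R7,R8}
Step 16: commit R6 -> on_hand[A=24 B=57] avail[A=21 B=55] open={R7,R8}
Step 17: reserve R10 A 4 -> on_hand[A=24 B=57] avail[A=17 B=55] open={R10,R7,R8}
Step 18: reserve R11 B 4 -> on_hand[A=24 B=57] avail[A=17 B=51] open={R10,R11,R7,R8}
Step 19: reserve R12 A 5 -> on_hand[A=24 B=57] avail[A=12 B=51] open={R10,R11,R12,R7,R8}
Step 20: commit R12 -> on_hand[A=19 B=57] avail[A=12 B=51] open={R10,R11,R7,R8}
Step 21: reserve R13 B 7 -> on_hand[A=19 B=57] avail[A=12 B=44] open={R10,R11,R13,R7,R8}
Step 22: reserve R14 B 4 -> on_hand[A=19 B=57] avail[A=12 B=40] open={R10,R11,R13,R14,R7,R8}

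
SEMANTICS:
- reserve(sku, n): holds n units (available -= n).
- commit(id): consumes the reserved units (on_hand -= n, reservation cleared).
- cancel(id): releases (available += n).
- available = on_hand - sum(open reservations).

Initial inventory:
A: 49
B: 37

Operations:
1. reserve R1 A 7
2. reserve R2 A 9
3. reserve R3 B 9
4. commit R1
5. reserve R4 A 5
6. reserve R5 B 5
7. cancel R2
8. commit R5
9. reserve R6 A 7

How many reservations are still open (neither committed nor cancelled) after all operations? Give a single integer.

Step 1: reserve R1 A 7 -> on_hand[A=49 B=37] avail[A=42 B=37] open={R1}
Step 2: reserve R2 A 9 -> on_hand[A=49 B=37] avail[A=33 B=37] open={R1,R2}
Step 3: reserve R3 B 9 -> on_hand[A=49 B=37] avail[A=33 B=28] open={R1,R2,R3}
Step 4: commit R1 -> on_hand[A=42 B=37] avail[A=33 B=28] open={R2,R3}
Step 5: reserve R4 A 5 -> on_hand[A=42 B=37] avail[A=28 B=28] open={R2,R3,R4}
Step 6: reserve R5 B 5 -> on_hand[A=42 B=37] avail[A=28 B=23] open={R2,R3,R4,R5}
Step 7: cancel R2 -> on_hand[A=42 B=37] avail[A=37 B=23] open={R3,R4,R5}
Step 8: commit R5 -> on_hand[A=42 B=32] avail[A=37 B=23] open={R3,R4}
Step 9: reserve R6 A 7 -> on_hand[A=42 B=32] avail[A=30 B=23] open={R3,R4,R6}
Open reservations: ['R3', 'R4', 'R6'] -> 3

Answer: 3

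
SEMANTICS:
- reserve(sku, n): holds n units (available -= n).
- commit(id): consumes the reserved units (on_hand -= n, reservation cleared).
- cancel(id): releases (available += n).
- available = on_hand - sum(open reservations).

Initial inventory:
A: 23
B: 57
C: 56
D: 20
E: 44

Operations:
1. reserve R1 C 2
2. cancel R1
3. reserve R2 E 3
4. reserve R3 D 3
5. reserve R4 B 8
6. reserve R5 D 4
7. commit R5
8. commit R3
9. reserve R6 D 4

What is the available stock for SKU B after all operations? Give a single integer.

Step 1: reserve R1 C 2 -> on_hand[A=23 B=57 C=56 D=20 E=44] avail[A=23 B=57 C=54 D=20 E=44] open={R1}
Step 2: cancel R1 -> on_hand[A=23 B=57 C=56 D=20 E=44] avail[A=23 B=57 C=56 D=20 E=44] open={}
Step 3: reserve R2 E 3 -> on_hand[A=23 B=57 C=56 D=20 E=44] avail[A=23 B=57 C=56 D=20 E=41] open={R2}
Step 4: reserve R3 D 3 -> on_hand[A=23 B=57 C=56 D=20 E=44] avail[A=23 B=57 C=56 D=17 E=41] open={R2,R3}
Step 5: reserve R4 B 8 -> on_hand[A=23 B=57 C=56 D=20 E=44] avail[A=23 B=49 C=56 D=17 E=41] open={R2,R3,R4}
Step 6: reserve R5 D 4 -> on_hand[A=23 B=57 C=56 D=20 E=44] avail[A=23 B=49 C=56 D=13 E=41] open={R2,R3,R4,R5}
Step 7: commit R5 -> on_hand[A=23 B=57 C=56 D=16 E=44] avail[A=23 B=49 C=56 D=13 E=41] open={R2,R3,R4}
Step 8: commit R3 -> on_hand[A=23 B=57 C=56 D=13 E=44] avail[A=23 B=49 C=56 D=13 E=41] open={R2,R4}
Step 9: reserve R6 D 4 -> on_hand[A=23 B=57 C=56 D=13 E=44] avail[A=23 B=49 C=56 D=9 E=41] open={R2,R4,R6}
Final available[B] = 49

Answer: 49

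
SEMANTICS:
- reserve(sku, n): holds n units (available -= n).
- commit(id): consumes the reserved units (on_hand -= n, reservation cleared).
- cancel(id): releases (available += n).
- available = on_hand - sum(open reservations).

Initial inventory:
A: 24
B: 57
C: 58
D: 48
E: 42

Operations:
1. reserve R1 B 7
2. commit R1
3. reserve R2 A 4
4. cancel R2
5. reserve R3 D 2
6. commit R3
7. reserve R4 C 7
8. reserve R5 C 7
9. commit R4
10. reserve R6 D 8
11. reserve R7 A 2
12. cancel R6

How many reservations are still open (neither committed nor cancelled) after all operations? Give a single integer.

Step 1: reserve R1 B 7 -> on_hand[A=24 B=57 C=58 D=48 E=42] avail[A=24 B=50 C=58 D=48 E=42] open={R1}
Step 2: commit R1 -> on_hand[A=24 B=50 C=58 D=48 E=42] avail[A=24 B=50 C=58 D=48 E=42] open={}
Step 3: reserve R2 A 4 -> on_hand[A=24 B=50 C=58 D=48 E=42] avail[A=20 B=50 C=58 D=48 E=42] open={R2}
Step 4: cancel R2 -> on_hand[A=24 B=50 C=58 D=48 E=42] avail[A=24 B=50 C=58 D=48 E=42] open={}
Step 5: reserve R3 D 2 -> on_hand[A=24 B=50 C=58 D=48 E=42] avail[A=24 B=50 C=58 D=46 E=42] open={R3}
Step 6: commit R3 -> on_hand[A=24 B=50 C=58 D=46 E=42] avail[A=24 B=50 C=58 D=46 E=42] open={}
Step 7: reserve R4 C 7 -> on_hand[A=24 B=50 C=58 D=46 E=42] avail[A=24 B=50 C=51 D=46 E=42] open={R4}
Step 8: reserve R5 C 7 -> on_hand[A=24 B=50 C=58 D=46 E=42] avail[A=24 B=50 C=44 D=46 E=42] open={R4,R5}
Step 9: commit R4 -> on_hand[A=24 B=50 C=51 D=46 E=42] avail[A=24 B=50 C=44 D=46 E=42] open={R5}
Step 10: reserve R6 D 8 -> on_hand[A=24 B=50 C=51 D=46 E=42] avail[A=24 B=50 C=44 D=38 E=42] open={R5,R6}
Step 11: reserve R7 A 2 -> on_hand[A=24 B=50 C=51 D=46 E=42] avail[A=22 B=50 C=44 D=38 E=42] open={R5,R6,R7}
Step 12: cancel R6 -> on_hand[A=24 B=50 C=51 D=46 E=42] avail[A=22 B=50 C=44 D=46 E=42] open={R5,R7}
Open reservations: ['R5', 'R7'] -> 2

Answer: 2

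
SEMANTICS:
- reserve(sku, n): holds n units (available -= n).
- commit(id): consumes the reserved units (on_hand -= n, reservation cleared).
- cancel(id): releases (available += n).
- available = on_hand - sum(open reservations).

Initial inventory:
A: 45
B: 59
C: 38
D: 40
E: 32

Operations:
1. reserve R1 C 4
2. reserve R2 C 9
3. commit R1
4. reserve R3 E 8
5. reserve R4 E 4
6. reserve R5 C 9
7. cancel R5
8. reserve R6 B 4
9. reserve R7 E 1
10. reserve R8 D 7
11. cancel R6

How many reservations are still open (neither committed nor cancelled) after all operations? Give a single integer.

Answer: 5

Derivation:
Step 1: reserve R1 C 4 -> on_hand[A=45 B=59 C=38 D=40 E=32] avail[A=45 B=59 C=34 D=40 E=32] open={R1}
Step 2: reserve R2 C 9 -> on_hand[A=45 B=59 C=38 D=40 E=32] avail[A=45 B=59 C=25 D=40 E=32] open={R1,R2}
Step 3: commit R1 -> on_hand[A=45 B=59 C=34 D=40 E=32] avail[A=45 B=59 C=25 D=40 E=32] open={R2}
Step 4: reserve R3 E 8 -> on_hand[A=45 B=59 C=34 D=40 E=32] avail[A=45 B=59 C=25 D=40 E=24] open={R2,R3}
Step 5: reserve R4 E 4 -> on_hand[A=45 B=59 C=34 D=40 E=32] avail[A=45 B=59 C=25 D=40 E=20] open={R2,R3,R4}
Step 6: reserve R5 C 9 -> on_hand[A=45 B=59 C=34 D=40 E=32] avail[A=45 B=59 C=16 D=40 E=20] open={R2,R3,R4,R5}
Step 7: cancel R5 -> on_hand[A=45 B=59 C=34 D=40 E=32] avail[A=45 B=59 C=25 D=40 E=20] open={R2,R3,R4}
Step 8: reserve R6 B 4 -> on_hand[A=45 B=59 C=34 D=40 E=32] avail[A=45 B=55 C=25 D=40 E=20] open={R2,R3,R4,R6}
Step 9: reserve R7 E 1 -> on_hand[A=45 B=59 C=34 D=40 E=32] avail[A=45 B=55 C=25 D=40 E=19] open={R2,R3,R4,R6,R7}
Step 10: reserve R8 D 7 -> on_hand[A=45 B=59 C=34 D=40 E=32] avail[A=45 B=55 C=25 D=33 E=19] open={R2,R3,R4,R6,R7,R8}
Step 11: cancel R6 -> on_hand[A=45 B=59 C=34 D=40 E=32] avail[A=45 B=59 C=25 D=33 E=19] open={R2,R3,R4,R7,R8}
Open reservations: ['R2', 'R3', 'R4', 'R7', 'R8'] -> 5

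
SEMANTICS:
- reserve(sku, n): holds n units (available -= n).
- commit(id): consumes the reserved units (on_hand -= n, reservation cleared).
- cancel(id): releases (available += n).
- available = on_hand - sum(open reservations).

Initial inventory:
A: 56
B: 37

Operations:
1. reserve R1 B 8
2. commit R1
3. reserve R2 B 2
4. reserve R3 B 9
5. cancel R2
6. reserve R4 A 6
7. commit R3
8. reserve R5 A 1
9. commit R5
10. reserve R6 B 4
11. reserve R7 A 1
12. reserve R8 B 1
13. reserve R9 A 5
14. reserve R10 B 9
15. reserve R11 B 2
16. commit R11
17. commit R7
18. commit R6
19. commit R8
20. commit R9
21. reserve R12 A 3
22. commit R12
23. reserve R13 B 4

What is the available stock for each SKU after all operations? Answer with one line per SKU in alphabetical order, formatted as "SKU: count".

Answer: A: 40
B: 0

Derivation:
Step 1: reserve R1 B 8 -> on_hand[A=56 B=37] avail[A=56 B=29] open={R1}
Step 2: commit R1 -> on_hand[A=56 B=29] avail[A=56 B=29] open={}
Step 3: reserve R2 B 2 -> on_hand[A=56 B=29] avail[A=56 B=27] open={R2}
Step 4: reserve R3 B 9 -> on_hand[A=56 B=29] avail[A=56 B=18] open={R2,R3}
Step 5: cancel R2 -> on_hand[A=56 B=29] avail[A=56 B=20] open={R3}
Step 6: reserve R4 A 6 -> on_hand[A=56 B=29] avail[A=50 B=20] open={R3,R4}
Step 7: commit R3 -> on_hand[A=56 B=20] avail[A=50 B=20] open={R4}
Step 8: reserve R5 A 1 -> on_hand[A=56 B=20] avail[A=49 B=20] open={R4,R5}
Step 9: commit R5 -> on_hand[A=55 B=20] avail[A=49 B=20] open={R4}
Step 10: reserve R6 B 4 -> on_hand[A=55 B=20] avail[A=49 B=16] open={R4,R6}
Step 11: reserve R7 A 1 -> on_hand[A=55 B=20] avail[A=48 B=16] open={R4,R6,R7}
Step 12: reserve R8 B 1 -> on_hand[A=55 B=20] avail[A=48 B=15] open={R4,R6,R7,R8}
Step 13: reserve R9 A 5 -> on_hand[A=55 B=20] avail[A=43 B=15] open={R4,R6,R7,R8,R9}
Step 14: reserve R10 B 9 -> on_hand[A=55 B=20] avail[A=43 B=6] open={R10,R4,R6,R7,R8,R9}
Step 15: reserve R11 B 2 -> on_hand[A=55 B=20] avail[A=43 B=4] open={R10,R11,R4,R6,R7,R8,R9}
Step 16: commit R11 -> on_hand[A=55 B=18] avail[A=43 B=4] open={R10,R4,R6,R7,R8,R9}
Step 17: commit R7 -> on_hand[A=54 B=18] avail[A=43 B=4] open={R10,R4,R6,R8,R9}
Step 18: commit R6 -> on_hand[A=54 B=14] avail[A=43 B=4] open={R10,R4,R8,R9}
Step 19: commit R8 -> on_hand[A=54 B=13] avail[A=43 B=4] open={R10,R4,R9}
Step 20: commit R9 -> on_hand[A=49 B=13] avail[A=43 B=4] open={R10,R4}
Step 21: reserve R12 A 3 -> on_hand[A=49 B=13] avail[A=40 B=4] open={R10,R12,R4}
Step 22: commit R12 -> on_hand[A=46 B=13] avail[A=40 B=4] open={R10,R4}
Step 23: reserve R13 B 4 -> on_hand[A=46 B=13] avail[A=40 B=0] open={R10,R13,R4}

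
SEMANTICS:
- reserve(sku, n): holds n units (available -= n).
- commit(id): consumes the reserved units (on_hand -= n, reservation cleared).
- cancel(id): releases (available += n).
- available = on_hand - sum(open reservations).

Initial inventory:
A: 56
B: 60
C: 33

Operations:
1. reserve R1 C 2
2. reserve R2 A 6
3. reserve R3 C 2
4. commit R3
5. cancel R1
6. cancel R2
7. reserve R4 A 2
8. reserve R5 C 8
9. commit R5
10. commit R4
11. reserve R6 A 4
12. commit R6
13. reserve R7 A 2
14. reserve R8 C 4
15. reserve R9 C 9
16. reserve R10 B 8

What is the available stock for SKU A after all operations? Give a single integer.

Step 1: reserve R1 C 2 -> on_hand[A=56 B=60 C=33] avail[A=56 B=60 C=31] open={R1}
Step 2: reserve R2 A 6 -> on_hand[A=56 B=60 C=33] avail[A=50 B=60 C=31] open={R1,R2}
Step 3: reserve R3 C 2 -> on_hand[A=56 B=60 C=33] avail[A=50 B=60 C=29] open={R1,R2,R3}
Step 4: commit R3 -> on_hand[A=56 B=60 C=31] avail[A=50 B=60 C=29] open={R1,R2}
Step 5: cancel R1 -> on_hand[A=56 B=60 C=31] avail[A=50 B=60 C=31] open={R2}
Step 6: cancel R2 -> on_hand[A=56 B=60 C=31] avail[A=56 B=60 C=31] open={}
Step 7: reserve R4 A 2 -> on_hand[A=56 B=60 C=31] avail[A=54 B=60 C=31] open={R4}
Step 8: reserve R5 C 8 -> on_hand[A=56 B=60 C=31] avail[A=54 B=60 C=23] open={R4,R5}
Step 9: commit R5 -> on_hand[A=56 B=60 C=23] avail[A=54 B=60 C=23] open={R4}
Step 10: commit R4 -> on_hand[A=54 B=60 C=23] avail[A=54 B=60 C=23] open={}
Step 11: reserve R6 A 4 -> on_hand[A=54 B=60 C=23] avail[A=50 B=60 C=23] open={R6}
Step 12: commit R6 -> on_hand[A=50 B=60 C=23] avail[A=50 B=60 C=23] open={}
Step 13: reserve R7 A 2 -> on_hand[A=50 B=60 C=23] avail[A=48 B=60 C=23] open={R7}
Step 14: reserve R8 C 4 -> on_hand[A=50 B=60 C=23] avail[A=48 B=60 C=19] open={R7,R8}
Step 15: reserve R9 C 9 -> on_hand[A=50 B=60 C=23] avail[A=48 B=60 C=10] open={R7,R8,R9}
Step 16: reserve R10 B 8 -> on_hand[A=50 B=60 C=23] avail[A=48 B=52 C=10] open={R10,R7,R8,R9}
Final available[A] = 48

Answer: 48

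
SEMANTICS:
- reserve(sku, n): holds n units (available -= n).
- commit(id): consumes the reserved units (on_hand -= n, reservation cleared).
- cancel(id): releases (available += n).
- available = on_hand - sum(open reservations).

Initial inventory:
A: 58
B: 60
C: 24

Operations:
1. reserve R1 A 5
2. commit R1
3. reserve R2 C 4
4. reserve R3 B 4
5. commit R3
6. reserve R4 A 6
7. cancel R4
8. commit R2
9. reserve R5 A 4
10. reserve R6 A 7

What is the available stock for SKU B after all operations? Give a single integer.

Step 1: reserve R1 A 5 -> on_hand[A=58 B=60 C=24] avail[A=53 B=60 C=24] open={R1}
Step 2: commit R1 -> on_hand[A=53 B=60 C=24] avail[A=53 B=60 C=24] open={}
Step 3: reserve R2 C 4 -> on_hand[A=53 B=60 C=24] avail[A=53 B=60 C=20] open={R2}
Step 4: reserve R3 B 4 -> on_hand[A=53 B=60 C=24] avail[A=53 B=56 C=20] open={R2,R3}
Step 5: commit R3 -> on_hand[A=53 B=56 C=24] avail[A=53 B=56 C=20] open={R2}
Step 6: reserve R4 A 6 -> on_hand[A=53 B=56 C=24] avail[A=47 B=56 C=20] open={R2,R4}
Step 7: cancel R4 -> on_hand[A=53 B=56 C=24] avail[A=53 B=56 C=20] open={R2}
Step 8: commit R2 -> on_hand[A=53 B=56 C=20] avail[A=53 B=56 C=20] open={}
Step 9: reserve R5 A 4 -> on_hand[A=53 B=56 C=20] avail[A=49 B=56 C=20] open={R5}
Step 10: reserve R6 A 7 -> on_hand[A=53 B=56 C=20] avail[A=42 B=56 C=20] open={R5,R6}
Final available[B] = 56

Answer: 56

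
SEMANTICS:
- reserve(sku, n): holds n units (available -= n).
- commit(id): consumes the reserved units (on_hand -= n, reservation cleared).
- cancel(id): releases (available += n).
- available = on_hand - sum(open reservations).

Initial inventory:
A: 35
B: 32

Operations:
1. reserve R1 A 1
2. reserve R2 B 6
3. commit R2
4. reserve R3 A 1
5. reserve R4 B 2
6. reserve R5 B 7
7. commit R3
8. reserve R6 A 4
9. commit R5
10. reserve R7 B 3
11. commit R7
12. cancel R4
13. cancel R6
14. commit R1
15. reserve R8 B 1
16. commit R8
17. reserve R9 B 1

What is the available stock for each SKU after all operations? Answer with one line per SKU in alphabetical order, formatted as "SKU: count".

Answer: A: 33
B: 14

Derivation:
Step 1: reserve R1 A 1 -> on_hand[A=35 B=32] avail[A=34 B=32] open={R1}
Step 2: reserve R2 B 6 -> on_hand[A=35 B=32] avail[A=34 B=26] open={R1,R2}
Step 3: commit R2 -> on_hand[A=35 B=26] avail[A=34 B=26] open={R1}
Step 4: reserve R3 A 1 -> on_hand[A=35 B=26] avail[A=33 B=26] open={R1,R3}
Step 5: reserve R4 B 2 -> on_hand[A=35 B=26] avail[A=33 B=24] open={R1,R3,R4}
Step 6: reserve R5 B 7 -> on_hand[A=35 B=26] avail[A=33 B=17] open={R1,R3,R4,R5}
Step 7: commit R3 -> on_hand[A=34 B=26] avail[A=33 B=17] open={R1,R4,R5}
Step 8: reserve R6 A 4 -> on_hand[A=34 B=26] avail[A=29 B=17] open={R1,R4,R5,R6}
Step 9: commit R5 -> on_hand[A=34 B=19] avail[A=29 B=17] open={R1,R4,R6}
Step 10: reserve R7 B 3 -> on_hand[A=34 B=19] avail[A=29 B=14] open={R1,R4,R6,R7}
Step 11: commit R7 -> on_hand[A=34 B=16] avail[A=29 B=14] open={R1,R4,R6}
Step 12: cancel R4 -> on_hand[A=34 B=16] avail[A=29 B=16] open={R1,R6}
Step 13: cancel R6 -> on_hand[A=34 B=16] avail[A=33 B=16] open={R1}
Step 14: commit R1 -> on_hand[A=33 B=16] avail[A=33 B=16] open={}
Step 15: reserve R8 B 1 -> on_hand[A=33 B=16] avail[A=33 B=15] open={R8}
Step 16: commit R8 -> on_hand[A=33 B=15] avail[A=33 B=15] open={}
Step 17: reserve R9 B 1 -> on_hand[A=33 B=15] avail[A=33 B=14] open={R9}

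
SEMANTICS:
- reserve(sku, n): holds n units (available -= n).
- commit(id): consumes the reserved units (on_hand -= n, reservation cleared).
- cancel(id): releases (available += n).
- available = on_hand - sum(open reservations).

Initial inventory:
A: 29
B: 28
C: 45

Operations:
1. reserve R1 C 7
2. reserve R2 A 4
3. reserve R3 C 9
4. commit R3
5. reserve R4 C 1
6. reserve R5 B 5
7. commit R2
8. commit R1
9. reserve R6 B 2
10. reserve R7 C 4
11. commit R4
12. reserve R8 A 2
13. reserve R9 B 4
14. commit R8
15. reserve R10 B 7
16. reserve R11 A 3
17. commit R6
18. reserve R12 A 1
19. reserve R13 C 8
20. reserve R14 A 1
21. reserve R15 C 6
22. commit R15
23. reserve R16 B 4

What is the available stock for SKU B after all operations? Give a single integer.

Step 1: reserve R1 C 7 -> on_hand[A=29 B=28 C=45] avail[A=29 B=28 C=38] open={R1}
Step 2: reserve R2 A 4 -> on_hand[A=29 B=28 C=45] avail[A=25 B=28 C=38] open={R1,R2}
Step 3: reserve R3 C 9 -> on_hand[A=29 B=28 C=45] avail[A=25 B=28 C=29] open={R1,R2,R3}
Step 4: commit R3 -> on_hand[A=29 B=28 C=36] avail[A=25 B=28 C=29] open={R1,R2}
Step 5: reserve R4 C 1 -> on_hand[A=29 B=28 C=36] avail[A=25 B=28 C=28] open={R1,R2,R4}
Step 6: reserve R5 B 5 -> on_hand[A=29 B=28 C=36] avail[A=25 B=23 C=28] open={R1,R2,R4,R5}
Step 7: commit R2 -> on_hand[A=25 B=28 C=36] avail[A=25 B=23 C=28] open={R1,R4,R5}
Step 8: commit R1 -> on_hand[A=25 B=28 C=29] avail[A=25 B=23 C=28] open={R4,R5}
Step 9: reserve R6 B 2 -> on_hand[A=25 B=28 C=29] avail[A=25 B=21 C=28] open={R4,R5,R6}
Step 10: reserve R7 C 4 -> on_hand[A=25 B=28 C=29] avail[A=25 B=21 C=24] open={R4,R5,R6,R7}
Step 11: commit R4 -> on_hand[A=25 B=28 C=28] avail[A=25 B=21 C=24] open={R5,R6,R7}
Step 12: reserve R8 A 2 -> on_hand[A=25 B=28 C=28] avail[A=23 B=21 C=24] open={R5,R6,R7,R8}
Step 13: reserve R9 B 4 -> on_hand[A=25 B=28 C=28] avail[A=23 B=17 C=24] open={R5,R6,R7,R8,R9}
Step 14: commit R8 -> on_hand[A=23 B=28 C=28] avail[A=23 B=17 C=24] open={R5,R6,R7,R9}
Step 15: reserve R10 B 7 -> on_hand[A=23 B=28 C=28] avail[A=23 B=10 C=24] open={R10,R5,R6,R7,R9}
Step 16: reserve R11 A 3 -> on_hand[A=23 B=28 C=28] avail[A=20 B=10 C=24] open={R10,R11,R5,R6,R7,R9}
Step 17: commit R6 -> on_hand[A=23 B=26 C=28] avail[A=20 B=10 C=24] open={R10,R11,R5,R7,R9}
Step 18: reserve R12 A 1 -> on_hand[A=23 B=26 C=28] avail[A=19 B=10 C=24] open={R10,R11,R12,R5,R7,R9}
Step 19: reserve R13 C 8 -> on_hand[A=23 B=26 C=28] avail[A=19 B=10 C=16] open={R10,R11,R12,R13,R5,R7,R9}
Step 20: reserve R14 A 1 -> on_hand[A=23 B=26 C=28] avail[A=18 B=10 C=16] open={R10,R11,R12,R13,R14,R5,R7,R9}
Step 21: reserve R15 C 6 -> on_hand[A=23 B=26 C=28] avail[A=18 B=10 C=10] open={R10,R11,R12,R13,R14,R15,R5,R7,R9}
Step 22: commit R15 -> on_hand[A=23 B=26 C=22] avail[A=18 B=10 C=10] open={R10,R11,R12,R13,R14,R5,R7,R9}
Step 23: reserve R16 B 4 -> on_hand[A=23 B=26 C=22] avail[A=18 B=6 C=10] open={R10,R11,R12,R13,R14,R16,R5,R7,R9}
Final available[B] = 6

Answer: 6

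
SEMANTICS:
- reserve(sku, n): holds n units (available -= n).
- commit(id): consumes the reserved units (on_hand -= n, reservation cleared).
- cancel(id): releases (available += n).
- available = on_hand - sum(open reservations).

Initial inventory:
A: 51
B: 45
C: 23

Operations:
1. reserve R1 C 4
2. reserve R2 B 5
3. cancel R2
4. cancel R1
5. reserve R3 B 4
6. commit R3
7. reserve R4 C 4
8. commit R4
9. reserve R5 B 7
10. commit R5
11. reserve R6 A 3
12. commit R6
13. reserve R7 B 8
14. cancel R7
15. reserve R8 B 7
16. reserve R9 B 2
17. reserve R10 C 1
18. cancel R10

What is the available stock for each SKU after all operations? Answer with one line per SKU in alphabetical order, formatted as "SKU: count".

Answer: A: 48
B: 25
C: 19

Derivation:
Step 1: reserve R1 C 4 -> on_hand[A=51 B=45 C=23] avail[A=51 B=45 C=19] open={R1}
Step 2: reserve R2 B 5 -> on_hand[A=51 B=45 C=23] avail[A=51 B=40 C=19] open={R1,R2}
Step 3: cancel R2 -> on_hand[A=51 B=45 C=23] avail[A=51 B=45 C=19] open={R1}
Step 4: cancel R1 -> on_hand[A=51 B=45 C=23] avail[A=51 B=45 C=23] open={}
Step 5: reserve R3 B 4 -> on_hand[A=51 B=45 C=23] avail[A=51 B=41 C=23] open={R3}
Step 6: commit R3 -> on_hand[A=51 B=41 C=23] avail[A=51 B=41 C=23] open={}
Step 7: reserve R4 C 4 -> on_hand[A=51 B=41 C=23] avail[A=51 B=41 C=19] open={R4}
Step 8: commit R4 -> on_hand[A=51 B=41 C=19] avail[A=51 B=41 C=19] open={}
Step 9: reserve R5 B 7 -> on_hand[A=51 B=41 C=19] avail[A=51 B=34 C=19] open={R5}
Step 10: commit R5 -> on_hand[A=51 B=34 C=19] avail[A=51 B=34 C=19] open={}
Step 11: reserve R6 A 3 -> on_hand[A=51 B=34 C=19] avail[A=48 B=34 C=19] open={R6}
Step 12: commit R6 -> on_hand[A=48 B=34 C=19] avail[A=48 B=34 C=19] open={}
Step 13: reserve R7 B 8 -> on_hand[A=48 B=34 C=19] avail[A=48 B=26 C=19] open={R7}
Step 14: cancel R7 -> on_hand[A=48 B=34 C=19] avail[A=48 B=34 C=19] open={}
Step 15: reserve R8 B 7 -> on_hand[A=48 B=34 C=19] avail[A=48 B=27 C=19] open={R8}
Step 16: reserve R9 B 2 -> on_hand[A=48 B=34 C=19] avail[A=48 B=25 C=19] open={R8,R9}
Step 17: reserve R10 C 1 -> on_hand[A=48 B=34 C=19] avail[A=48 B=25 C=18] open={R10,R8,R9}
Step 18: cancel R10 -> on_hand[A=48 B=34 C=19] avail[A=48 B=25 C=19] open={R8,R9}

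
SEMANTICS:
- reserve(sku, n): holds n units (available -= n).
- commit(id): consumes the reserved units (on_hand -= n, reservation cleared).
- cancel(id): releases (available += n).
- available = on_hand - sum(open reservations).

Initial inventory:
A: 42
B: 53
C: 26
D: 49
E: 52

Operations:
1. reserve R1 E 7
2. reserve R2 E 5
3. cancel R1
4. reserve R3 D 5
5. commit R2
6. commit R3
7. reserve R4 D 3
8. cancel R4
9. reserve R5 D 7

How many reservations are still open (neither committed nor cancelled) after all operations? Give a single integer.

Step 1: reserve R1 E 7 -> on_hand[A=42 B=53 C=26 D=49 E=52] avail[A=42 B=53 C=26 D=49 E=45] open={R1}
Step 2: reserve R2 E 5 -> on_hand[A=42 B=53 C=26 D=49 E=52] avail[A=42 B=53 C=26 D=49 E=40] open={R1,R2}
Step 3: cancel R1 -> on_hand[A=42 B=53 C=26 D=49 E=52] avail[A=42 B=53 C=26 D=49 E=47] open={R2}
Step 4: reserve R3 D 5 -> on_hand[A=42 B=53 C=26 D=49 E=52] avail[A=42 B=53 C=26 D=44 E=47] open={R2,R3}
Step 5: commit R2 -> on_hand[A=42 B=53 C=26 D=49 E=47] avail[A=42 B=53 C=26 D=44 E=47] open={R3}
Step 6: commit R3 -> on_hand[A=42 B=53 C=26 D=44 E=47] avail[A=42 B=53 C=26 D=44 E=47] open={}
Step 7: reserve R4 D 3 -> on_hand[A=42 B=53 C=26 D=44 E=47] avail[A=42 B=53 C=26 D=41 E=47] open={R4}
Step 8: cancel R4 -> on_hand[A=42 B=53 C=26 D=44 E=47] avail[A=42 B=53 C=26 D=44 E=47] open={}
Step 9: reserve R5 D 7 -> on_hand[A=42 B=53 C=26 D=44 E=47] avail[A=42 B=53 C=26 D=37 E=47] open={R5}
Open reservations: ['R5'] -> 1

Answer: 1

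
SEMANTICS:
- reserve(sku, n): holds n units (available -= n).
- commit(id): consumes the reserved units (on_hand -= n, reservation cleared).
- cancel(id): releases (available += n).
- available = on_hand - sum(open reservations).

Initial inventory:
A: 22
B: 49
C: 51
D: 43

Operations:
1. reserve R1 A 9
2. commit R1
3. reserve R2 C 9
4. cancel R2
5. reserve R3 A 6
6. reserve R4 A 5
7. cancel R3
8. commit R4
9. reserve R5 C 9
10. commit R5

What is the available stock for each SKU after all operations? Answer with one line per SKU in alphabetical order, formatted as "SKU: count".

Answer: A: 8
B: 49
C: 42
D: 43

Derivation:
Step 1: reserve R1 A 9 -> on_hand[A=22 B=49 C=51 D=43] avail[A=13 B=49 C=51 D=43] open={R1}
Step 2: commit R1 -> on_hand[A=13 B=49 C=51 D=43] avail[A=13 B=49 C=51 D=43] open={}
Step 3: reserve R2 C 9 -> on_hand[A=13 B=49 C=51 D=43] avail[A=13 B=49 C=42 D=43] open={R2}
Step 4: cancel R2 -> on_hand[A=13 B=49 C=51 D=43] avail[A=13 B=49 C=51 D=43] open={}
Step 5: reserve R3 A 6 -> on_hand[A=13 B=49 C=51 D=43] avail[A=7 B=49 C=51 D=43] open={R3}
Step 6: reserve R4 A 5 -> on_hand[A=13 B=49 C=51 D=43] avail[A=2 B=49 C=51 D=43] open={R3,R4}
Step 7: cancel R3 -> on_hand[A=13 B=49 C=51 D=43] avail[A=8 B=49 C=51 D=43] open={R4}
Step 8: commit R4 -> on_hand[A=8 B=49 C=51 D=43] avail[A=8 B=49 C=51 D=43] open={}
Step 9: reserve R5 C 9 -> on_hand[A=8 B=49 C=51 D=43] avail[A=8 B=49 C=42 D=43] open={R5}
Step 10: commit R5 -> on_hand[A=8 B=49 C=42 D=43] avail[A=8 B=49 C=42 D=43] open={}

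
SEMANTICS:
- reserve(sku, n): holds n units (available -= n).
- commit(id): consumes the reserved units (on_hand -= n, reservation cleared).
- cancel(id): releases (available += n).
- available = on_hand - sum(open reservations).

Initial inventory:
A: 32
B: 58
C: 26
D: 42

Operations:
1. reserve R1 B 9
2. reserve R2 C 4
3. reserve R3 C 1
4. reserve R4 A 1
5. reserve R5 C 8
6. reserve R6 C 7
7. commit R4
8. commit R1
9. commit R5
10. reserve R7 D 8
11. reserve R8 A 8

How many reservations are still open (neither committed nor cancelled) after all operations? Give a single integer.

Answer: 5

Derivation:
Step 1: reserve R1 B 9 -> on_hand[A=32 B=58 C=26 D=42] avail[A=32 B=49 C=26 D=42] open={R1}
Step 2: reserve R2 C 4 -> on_hand[A=32 B=58 C=26 D=42] avail[A=32 B=49 C=22 D=42] open={R1,R2}
Step 3: reserve R3 C 1 -> on_hand[A=32 B=58 C=26 D=42] avail[A=32 B=49 C=21 D=42] open={R1,R2,R3}
Step 4: reserve R4 A 1 -> on_hand[A=32 B=58 C=26 D=42] avail[A=31 B=49 C=21 D=42] open={R1,R2,R3,R4}
Step 5: reserve R5 C 8 -> on_hand[A=32 B=58 C=26 D=42] avail[A=31 B=49 C=13 D=42] open={R1,R2,R3,R4,R5}
Step 6: reserve R6 C 7 -> on_hand[A=32 B=58 C=26 D=42] avail[A=31 B=49 C=6 D=42] open={R1,R2,R3,R4,R5,R6}
Step 7: commit R4 -> on_hand[A=31 B=58 C=26 D=42] avail[A=31 B=49 C=6 D=42] open={R1,R2,R3,R5,R6}
Step 8: commit R1 -> on_hand[A=31 B=49 C=26 D=42] avail[A=31 B=49 C=6 D=42] open={R2,R3,R5,R6}
Step 9: commit R5 -> on_hand[A=31 B=49 C=18 D=42] avail[A=31 B=49 C=6 D=42] open={R2,R3,R6}
Step 10: reserve R7 D 8 -> on_hand[A=31 B=49 C=18 D=42] avail[A=31 B=49 C=6 D=34] open={R2,R3,R6,R7}
Step 11: reserve R8 A 8 -> on_hand[A=31 B=49 C=18 D=42] avail[A=23 B=49 C=6 D=34] open={R2,R3,R6,R7,R8}
Open reservations: ['R2', 'R3', 'R6', 'R7', 'R8'] -> 5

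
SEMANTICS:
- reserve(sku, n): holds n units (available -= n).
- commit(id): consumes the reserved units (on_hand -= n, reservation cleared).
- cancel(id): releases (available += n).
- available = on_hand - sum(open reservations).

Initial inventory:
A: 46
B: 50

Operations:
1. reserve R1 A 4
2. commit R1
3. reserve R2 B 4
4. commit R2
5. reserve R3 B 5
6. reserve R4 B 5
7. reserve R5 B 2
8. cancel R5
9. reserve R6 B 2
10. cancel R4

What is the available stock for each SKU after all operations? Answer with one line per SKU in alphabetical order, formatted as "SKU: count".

Answer: A: 42
B: 39

Derivation:
Step 1: reserve R1 A 4 -> on_hand[A=46 B=50] avail[A=42 B=50] open={R1}
Step 2: commit R1 -> on_hand[A=42 B=50] avail[A=42 B=50] open={}
Step 3: reserve R2 B 4 -> on_hand[A=42 B=50] avail[A=42 B=46] open={R2}
Step 4: commit R2 -> on_hand[A=42 B=46] avail[A=42 B=46] open={}
Step 5: reserve R3 B 5 -> on_hand[A=42 B=46] avail[A=42 B=41] open={R3}
Step 6: reserve R4 B 5 -> on_hand[A=42 B=46] avail[A=42 B=36] open={R3,R4}
Step 7: reserve R5 B 2 -> on_hand[A=42 B=46] avail[A=42 B=34] open={R3,R4,R5}
Step 8: cancel R5 -> on_hand[A=42 B=46] avail[A=42 B=36] open={R3,R4}
Step 9: reserve R6 B 2 -> on_hand[A=42 B=46] avail[A=42 B=34] open={R3,R4,R6}
Step 10: cancel R4 -> on_hand[A=42 B=46] avail[A=42 B=39] open={R3,R6}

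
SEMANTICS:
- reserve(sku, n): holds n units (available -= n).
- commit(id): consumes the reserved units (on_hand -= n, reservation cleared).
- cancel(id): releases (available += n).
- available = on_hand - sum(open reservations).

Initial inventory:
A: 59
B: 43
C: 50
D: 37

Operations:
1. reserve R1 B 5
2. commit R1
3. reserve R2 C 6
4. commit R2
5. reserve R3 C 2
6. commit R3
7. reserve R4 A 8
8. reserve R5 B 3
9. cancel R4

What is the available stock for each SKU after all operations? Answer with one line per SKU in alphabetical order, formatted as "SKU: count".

Step 1: reserve R1 B 5 -> on_hand[A=59 B=43 C=50 D=37] avail[A=59 B=38 C=50 D=37] open={R1}
Step 2: commit R1 -> on_hand[A=59 B=38 C=50 D=37] avail[A=59 B=38 C=50 D=37] open={}
Step 3: reserve R2 C 6 -> on_hand[A=59 B=38 C=50 D=37] avail[A=59 B=38 C=44 D=37] open={R2}
Step 4: commit R2 -> on_hand[A=59 B=38 C=44 D=37] avail[A=59 B=38 C=44 D=37] open={}
Step 5: reserve R3 C 2 -> on_hand[A=59 B=38 C=44 D=37] avail[A=59 B=38 C=42 D=37] open={R3}
Step 6: commit R3 -> on_hand[A=59 B=38 C=42 D=37] avail[A=59 B=38 C=42 D=37] open={}
Step 7: reserve R4 A 8 -> on_hand[A=59 B=38 C=42 D=37] avail[A=51 B=38 C=42 D=37] open={R4}
Step 8: reserve R5 B 3 -> on_hand[A=59 B=38 C=42 D=37] avail[A=51 B=35 C=42 D=37] open={R4,R5}
Step 9: cancel R4 -> on_hand[A=59 B=38 C=42 D=37] avail[A=59 B=35 C=42 D=37] open={R5}

Answer: A: 59
B: 35
C: 42
D: 37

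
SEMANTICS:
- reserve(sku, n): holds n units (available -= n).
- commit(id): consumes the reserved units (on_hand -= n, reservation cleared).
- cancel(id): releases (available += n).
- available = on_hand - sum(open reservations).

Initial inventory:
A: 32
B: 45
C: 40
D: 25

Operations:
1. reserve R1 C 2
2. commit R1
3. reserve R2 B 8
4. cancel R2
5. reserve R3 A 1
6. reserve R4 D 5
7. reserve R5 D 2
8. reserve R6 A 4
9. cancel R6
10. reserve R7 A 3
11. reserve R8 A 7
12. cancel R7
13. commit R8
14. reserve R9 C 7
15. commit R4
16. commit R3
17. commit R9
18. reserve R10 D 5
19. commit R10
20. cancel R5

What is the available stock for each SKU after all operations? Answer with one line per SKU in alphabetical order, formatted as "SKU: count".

Step 1: reserve R1 C 2 -> on_hand[A=32 B=45 C=40 D=25] avail[A=32 B=45 C=38 D=25] open={R1}
Step 2: commit R1 -> on_hand[A=32 B=45 C=38 D=25] avail[A=32 B=45 C=38 D=25] open={}
Step 3: reserve R2 B 8 -> on_hand[A=32 B=45 C=38 D=25] avail[A=32 B=37 C=38 D=25] open={R2}
Step 4: cancel R2 -> on_hand[A=32 B=45 C=38 D=25] avail[A=32 B=45 C=38 D=25] open={}
Step 5: reserve R3 A 1 -> on_hand[A=32 B=45 C=38 D=25] avail[A=31 B=45 C=38 D=25] open={R3}
Step 6: reserve R4 D 5 -> on_hand[A=32 B=45 C=38 D=25] avail[A=31 B=45 C=38 D=20] open={R3,R4}
Step 7: reserve R5 D 2 -> on_hand[A=32 B=45 C=38 D=25] avail[A=31 B=45 C=38 D=18] open={R3,R4,R5}
Step 8: reserve R6 A 4 -> on_hand[A=32 B=45 C=38 D=25] avail[A=27 B=45 C=38 D=18] open={R3,R4,R5,R6}
Step 9: cancel R6 -> on_hand[A=32 B=45 C=38 D=25] avail[A=31 B=45 C=38 D=18] open={R3,R4,R5}
Step 10: reserve R7 A 3 -> on_hand[A=32 B=45 C=38 D=25] avail[A=28 B=45 C=38 D=18] open={R3,R4,R5,R7}
Step 11: reserve R8 A 7 -> on_hand[A=32 B=45 C=38 D=25] avail[A=21 B=45 C=38 D=18] open={R3,R4,R5,R7,R8}
Step 12: cancel R7 -> on_hand[A=32 B=45 C=38 D=25] avail[A=24 B=45 C=38 D=18] open={R3,R4,R5,R8}
Step 13: commit R8 -> on_hand[A=25 B=45 C=38 D=25] avail[A=24 B=45 C=38 D=18] open={R3,R4,R5}
Step 14: reserve R9 C 7 -> on_hand[A=25 B=45 C=38 D=25] avail[A=24 B=45 C=31 D=18] open={R3,R4,R5,R9}
Step 15: commit R4 -> on_hand[A=25 B=45 C=38 D=20] avail[A=24 B=45 C=31 D=18] open={R3,R5,R9}
Step 16: commit R3 -> on_hand[A=24 B=45 C=38 D=20] avail[A=24 B=45 C=31 D=18] open={R5,R9}
Step 17: commit R9 -> on_hand[A=24 B=45 C=31 D=20] avail[A=24 B=45 C=31 D=18] open={R5}
Step 18: reserve R10 D 5 -> on_hand[A=24 B=45 C=31 D=20] avail[A=24 B=45 C=31 D=13] open={R10,R5}
Step 19: commit R10 -> on_hand[A=24 B=45 C=31 D=15] avail[A=24 B=45 C=31 D=13] open={R5}
Step 20: cancel R5 -> on_hand[A=24 B=45 C=31 D=15] avail[A=24 B=45 C=31 D=15] open={}

Answer: A: 24
B: 45
C: 31
D: 15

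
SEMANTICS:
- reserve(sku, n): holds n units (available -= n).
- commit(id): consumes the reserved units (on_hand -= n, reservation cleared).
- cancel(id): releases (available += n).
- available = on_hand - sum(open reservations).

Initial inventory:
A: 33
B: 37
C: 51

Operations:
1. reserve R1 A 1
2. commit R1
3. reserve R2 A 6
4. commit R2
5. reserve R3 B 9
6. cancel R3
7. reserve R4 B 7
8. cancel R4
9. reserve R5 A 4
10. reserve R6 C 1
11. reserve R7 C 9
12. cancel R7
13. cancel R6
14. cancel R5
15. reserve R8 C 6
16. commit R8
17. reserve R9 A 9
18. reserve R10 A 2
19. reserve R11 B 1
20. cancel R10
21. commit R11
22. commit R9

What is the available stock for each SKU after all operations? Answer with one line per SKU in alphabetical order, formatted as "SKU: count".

Step 1: reserve R1 A 1 -> on_hand[A=33 B=37 C=51] avail[A=32 B=37 C=51] open={R1}
Step 2: commit R1 -> on_hand[A=32 B=37 C=51] avail[A=32 B=37 C=51] open={}
Step 3: reserve R2 A 6 -> on_hand[A=32 B=37 C=51] avail[A=26 B=37 C=51] open={R2}
Step 4: commit R2 -> on_hand[A=26 B=37 C=51] avail[A=26 B=37 C=51] open={}
Step 5: reserve R3 B 9 -> on_hand[A=26 B=37 C=51] avail[A=26 B=28 C=51] open={R3}
Step 6: cancel R3 -> on_hand[A=26 B=37 C=51] avail[A=26 B=37 C=51] open={}
Step 7: reserve R4 B 7 -> on_hand[A=26 B=37 C=51] avail[A=26 B=30 C=51] open={R4}
Step 8: cancel R4 -> on_hand[A=26 B=37 C=51] avail[A=26 B=37 C=51] open={}
Step 9: reserve R5 A 4 -> on_hand[A=26 B=37 C=51] avail[A=22 B=37 C=51] open={R5}
Step 10: reserve R6 C 1 -> on_hand[A=26 B=37 C=51] avail[A=22 B=37 C=50] open={R5,R6}
Step 11: reserve R7 C 9 -> on_hand[A=26 B=37 C=51] avail[A=22 B=37 C=41] open={R5,R6,R7}
Step 12: cancel R7 -> on_hand[A=26 B=37 C=51] avail[A=22 B=37 C=50] open={R5,R6}
Step 13: cancel R6 -> on_hand[A=26 B=37 C=51] avail[A=22 B=37 C=51] open={R5}
Step 14: cancel R5 -> on_hand[A=26 B=37 C=51] avail[A=26 B=37 C=51] open={}
Step 15: reserve R8 C 6 -> on_hand[A=26 B=37 C=51] avail[A=26 B=37 C=45] open={R8}
Step 16: commit R8 -> on_hand[A=26 B=37 C=45] avail[A=26 B=37 C=45] open={}
Step 17: reserve R9 A 9 -> on_hand[A=26 B=37 C=45] avail[A=17 B=37 C=45] open={R9}
Step 18: reserve R10 A 2 -> on_hand[A=26 B=37 C=45] avail[A=15 B=37 C=45] open={R10,R9}
Step 19: reserve R11 B 1 -> on_hand[A=26 B=37 C=45] avail[A=15 B=36 C=45] open={R10,R11,R9}
Step 20: cancel R10 -> on_hand[A=26 B=37 C=45] avail[A=17 B=36 C=45] open={R11,R9}
Step 21: commit R11 -> on_hand[A=26 B=36 C=45] avail[A=17 B=36 C=45] open={R9}
Step 22: commit R9 -> on_hand[A=17 B=36 C=45] avail[A=17 B=36 C=45] open={}

Answer: A: 17
B: 36
C: 45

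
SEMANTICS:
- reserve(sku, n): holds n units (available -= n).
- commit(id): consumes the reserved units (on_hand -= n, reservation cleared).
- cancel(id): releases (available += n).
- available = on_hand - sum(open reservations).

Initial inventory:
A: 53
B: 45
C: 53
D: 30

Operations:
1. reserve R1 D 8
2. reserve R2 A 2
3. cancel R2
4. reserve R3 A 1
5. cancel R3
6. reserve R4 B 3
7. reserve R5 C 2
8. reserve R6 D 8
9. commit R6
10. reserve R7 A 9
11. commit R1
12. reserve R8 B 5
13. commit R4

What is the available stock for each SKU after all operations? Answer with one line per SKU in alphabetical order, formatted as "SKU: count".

Answer: A: 44
B: 37
C: 51
D: 14

Derivation:
Step 1: reserve R1 D 8 -> on_hand[A=53 B=45 C=53 D=30] avail[A=53 B=45 C=53 D=22] open={R1}
Step 2: reserve R2 A 2 -> on_hand[A=53 B=45 C=53 D=30] avail[A=51 B=45 C=53 D=22] open={R1,R2}
Step 3: cancel R2 -> on_hand[A=53 B=45 C=53 D=30] avail[A=53 B=45 C=53 D=22] open={R1}
Step 4: reserve R3 A 1 -> on_hand[A=53 B=45 C=53 D=30] avail[A=52 B=45 C=53 D=22] open={R1,R3}
Step 5: cancel R3 -> on_hand[A=53 B=45 C=53 D=30] avail[A=53 B=45 C=53 D=22] open={R1}
Step 6: reserve R4 B 3 -> on_hand[A=53 B=45 C=53 D=30] avail[A=53 B=42 C=53 D=22] open={R1,R4}
Step 7: reserve R5 C 2 -> on_hand[A=53 B=45 C=53 D=30] avail[A=53 B=42 C=51 D=22] open={R1,R4,R5}
Step 8: reserve R6 D 8 -> on_hand[A=53 B=45 C=53 D=30] avail[A=53 B=42 C=51 D=14] open={R1,R4,R5,R6}
Step 9: commit R6 -> on_hand[A=53 B=45 C=53 D=22] avail[A=53 B=42 C=51 D=14] open={R1,R4,R5}
Step 10: reserve R7 A 9 -> on_hand[A=53 B=45 C=53 D=22] avail[A=44 B=42 C=51 D=14] open={R1,R4,R5,R7}
Step 11: commit R1 -> on_hand[A=53 B=45 C=53 D=14] avail[A=44 B=42 C=51 D=14] open={R4,R5,R7}
Step 12: reserve R8 B 5 -> on_hand[A=53 B=45 C=53 D=14] avail[A=44 B=37 C=51 D=14] open={R4,R5,R7,R8}
Step 13: commit R4 -> on_hand[A=53 B=42 C=53 D=14] avail[A=44 B=37 C=51 D=14] open={R5,R7,R8}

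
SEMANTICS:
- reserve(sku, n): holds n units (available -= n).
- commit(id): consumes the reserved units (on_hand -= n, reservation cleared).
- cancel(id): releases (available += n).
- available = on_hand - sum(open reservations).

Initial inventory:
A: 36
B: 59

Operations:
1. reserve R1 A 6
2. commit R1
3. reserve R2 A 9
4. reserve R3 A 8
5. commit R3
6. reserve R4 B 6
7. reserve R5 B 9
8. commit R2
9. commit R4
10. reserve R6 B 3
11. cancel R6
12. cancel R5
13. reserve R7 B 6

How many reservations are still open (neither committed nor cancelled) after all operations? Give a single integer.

Answer: 1

Derivation:
Step 1: reserve R1 A 6 -> on_hand[A=36 B=59] avail[A=30 B=59] open={R1}
Step 2: commit R1 -> on_hand[A=30 B=59] avail[A=30 B=59] open={}
Step 3: reserve R2 A 9 -> on_hand[A=30 B=59] avail[A=21 B=59] open={R2}
Step 4: reserve R3 A 8 -> on_hand[A=30 B=59] avail[A=13 B=59] open={R2,R3}
Step 5: commit R3 -> on_hand[A=22 B=59] avail[A=13 B=59] open={R2}
Step 6: reserve R4 B 6 -> on_hand[A=22 B=59] avail[A=13 B=53] open={R2,R4}
Step 7: reserve R5 B 9 -> on_hand[A=22 B=59] avail[A=13 B=44] open={R2,R4,R5}
Step 8: commit R2 -> on_hand[A=13 B=59] avail[A=13 B=44] open={R4,R5}
Step 9: commit R4 -> on_hand[A=13 B=53] avail[A=13 B=44] open={R5}
Step 10: reserve R6 B 3 -> on_hand[A=13 B=53] avail[A=13 B=41] open={R5,R6}
Step 11: cancel R6 -> on_hand[A=13 B=53] avail[A=13 B=44] open={R5}
Step 12: cancel R5 -> on_hand[A=13 B=53] avail[A=13 B=53] open={}
Step 13: reserve R7 B 6 -> on_hand[A=13 B=53] avail[A=13 B=47] open={R7}
Open reservations: ['R7'] -> 1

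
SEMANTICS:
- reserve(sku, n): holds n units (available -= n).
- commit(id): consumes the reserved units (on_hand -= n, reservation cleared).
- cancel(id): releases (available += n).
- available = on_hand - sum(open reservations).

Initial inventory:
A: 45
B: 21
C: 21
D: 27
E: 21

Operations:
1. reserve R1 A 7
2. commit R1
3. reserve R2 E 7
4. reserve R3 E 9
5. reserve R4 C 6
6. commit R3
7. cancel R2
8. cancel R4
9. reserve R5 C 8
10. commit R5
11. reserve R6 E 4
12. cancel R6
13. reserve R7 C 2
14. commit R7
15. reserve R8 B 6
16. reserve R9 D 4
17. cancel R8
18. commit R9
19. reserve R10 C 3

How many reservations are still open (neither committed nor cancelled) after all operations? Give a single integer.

Answer: 1

Derivation:
Step 1: reserve R1 A 7 -> on_hand[A=45 B=21 C=21 D=27 E=21] avail[A=38 B=21 C=21 D=27 E=21] open={R1}
Step 2: commit R1 -> on_hand[A=38 B=21 C=21 D=27 E=21] avail[A=38 B=21 C=21 D=27 E=21] open={}
Step 3: reserve R2 E 7 -> on_hand[A=38 B=21 C=21 D=27 E=21] avail[A=38 B=21 C=21 D=27 E=14] open={R2}
Step 4: reserve R3 E 9 -> on_hand[A=38 B=21 C=21 D=27 E=21] avail[A=38 B=21 C=21 D=27 E=5] open={R2,R3}
Step 5: reserve R4 C 6 -> on_hand[A=38 B=21 C=21 D=27 E=21] avail[A=38 B=21 C=15 D=27 E=5] open={R2,R3,R4}
Step 6: commit R3 -> on_hand[A=38 B=21 C=21 D=27 E=12] avail[A=38 B=21 C=15 D=27 E=5] open={R2,R4}
Step 7: cancel R2 -> on_hand[A=38 B=21 C=21 D=27 E=12] avail[A=38 B=21 C=15 D=27 E=12] open={R4}
Step 8: cancel R4 -> on_hand[A=38 B=21 C=21 D=27 E=12] avail[A=38 B=21 C=21 D=27 E=12] open={}
Step 9: reserve R5 C 8 -> on_hand[A=38 B=21 C=21 D=27 E=12] avail[A=38 B=21 C=13 D=27 E=12] open={R5}
Step 10: commit R5 -> on_hand[A=38 B=21 C=13 D=27 E=12] avail[A=38 B=21 C=13 D=27 E=12] open={}
Step 11: reserve R6 E 4 -> on_hand[A=38 B=21 C=13 D=27 E=12] avail[A=38 B=21 C=13 D=27 E=8] open={R6}
Step 12: cancel R6 -> on_hand[A=38 B=21 C=13 D=27 E=12] avail[A=38 B=21 C=13 D=27 E=12] open={}
Step 13: reserve R7 C 2 -> on_hand[A=38 B=21 C=13 D=27 E=12] avail[A=38 B=21 C=11 D=27 E=12] open={R7}
Step 14: commit R7 -> on_hand[A=38 B=21 C=11 D=27 E=12] avail[A=38 B=21 C=11 D=27 E=12] open={}
Step 15: reserve R8 B 6 -> on_hand[A=38 B=21 C=11 D=27 E=12] avail[A=38 B=15 C=11 D=27 E=12] open={R8}
Step 16: reserve R9 D 4 -> on_hand[A=38 B=21 C=11 D=27 E=12] avail[A=38 B=15 C=11 D=23 E=12] open={R8,R9}
Step 17: cancel R8 -> on_hand[A=38 B=21 C=11 D=27 E=12] avail[A=38 B=21 C=11 D=23 E=12] open={R9}
Step 18: commit R9 -> on_hand[A=38 B=21 C=11 D=23 E=12] avail[A=38 B=21 C=11 D=23 E=12] open={}
Step 19: reserve R10 C 3 -> on_hand[A=38 B=21 C=11 D=23 E=12] avail[A=38 B=21 C=8 D=23 E=12] open={R10}
Open reservations: ['R10'] -> 1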